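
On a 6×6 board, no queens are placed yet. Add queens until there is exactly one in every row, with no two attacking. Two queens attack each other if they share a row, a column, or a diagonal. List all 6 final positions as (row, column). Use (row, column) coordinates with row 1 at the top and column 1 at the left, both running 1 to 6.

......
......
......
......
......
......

Row 1: Safe: 1, 2, 3, 4, 5, 6. Place at column 4.
Row 2: attacked by (1,4)→{3,4,5}. Safe: 1, 2, 6. Place at column 1.
Row 3: attacked by (1,4)→{2,4,6}; (2,1)→{1,2}. Safe: 3, 5. Place at column 5.
Row 4: attacked by (1,4)→{1,4}; (2,1)→{1,3}; (3,5)→{4,5,6}. Safe: 2. Place at column 2.
Row 5: attacked by (1,4)→{4}; (2,1)→{1,4}; (3,5)→{3,5}; (4,2)→{1,2,3}. Safe: 6. Place at column 6.
Row 6: attacked by (1,4)→{4}; (2,1)→{1,5}; (3,5)→{2,5}; (4,2)→{2,4}; (5,6)→{5,6}. Safe: 3. Place at column 3.
Columns [4, 1, 5, 2, 6, 3], r−c [-3, 1, -2, 2, -1, 3], r+c [5, 3, 8, 6, 11, 9] are all distinct, so no two queens attack.

(1,4) (2,1) (3,5) (4,2) (5,6) (6,3)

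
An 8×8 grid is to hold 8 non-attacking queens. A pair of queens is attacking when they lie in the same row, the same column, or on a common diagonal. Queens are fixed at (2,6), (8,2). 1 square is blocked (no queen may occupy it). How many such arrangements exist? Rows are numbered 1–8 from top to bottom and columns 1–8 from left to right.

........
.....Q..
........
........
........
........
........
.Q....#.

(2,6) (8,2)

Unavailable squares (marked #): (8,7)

3

Branch on row 1: col 1 → 0; col 3 → 2; col 4 → 1; col 8 → 0.
Sum: 0 + 2 + 1 + 0 = 3.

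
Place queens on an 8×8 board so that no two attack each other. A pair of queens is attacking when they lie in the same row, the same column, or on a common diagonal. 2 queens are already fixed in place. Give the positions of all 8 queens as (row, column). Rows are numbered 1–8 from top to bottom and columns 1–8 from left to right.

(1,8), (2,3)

(1,8) (2,3) (3,1) (4,6) (5,2) (6,5) (7,7) (8,4)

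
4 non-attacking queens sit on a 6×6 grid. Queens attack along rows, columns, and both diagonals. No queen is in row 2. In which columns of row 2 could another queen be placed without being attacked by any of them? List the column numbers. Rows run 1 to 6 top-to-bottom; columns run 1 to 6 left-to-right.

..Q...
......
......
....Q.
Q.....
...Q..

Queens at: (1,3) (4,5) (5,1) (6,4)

columns 6

(1,3) attacks row 2 at column 3 and diagonals 2, 4.
(4,5) attacks row 2 at column 5 and diagonals 3.
(5,1) attacks row 2 at column 1 and diagonals 4.
(6,4) attacks row 2 at column 4.
Attacked columns: {1, 2, 3, 4, 5}. Safe: {6}.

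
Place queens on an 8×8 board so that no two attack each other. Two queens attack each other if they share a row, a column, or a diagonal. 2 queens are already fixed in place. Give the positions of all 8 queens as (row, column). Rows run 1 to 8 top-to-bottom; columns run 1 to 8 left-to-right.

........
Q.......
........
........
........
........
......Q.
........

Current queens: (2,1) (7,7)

(1,6) (2,1) (3,5) (4,2) (5,8) (6,3) (7,7) (8,4)

Row 1: attacked by (2,1)→{1,2}; (7,7)→{1,7}. Safe: 3, 4, 5, 6, 8. Place at column 6.
Row 3: attacked by (1,6)→{4,6,8}; (2,1)→{1,2}; (7,7)→{3,7}. Safe: 5. Place at column 5.
Row 4: attacked by (1,6)→{3,6}; (2,1)→{1,3}; (3,5)→{4,5,6}; (7,7)→{4,7}. Safe: 2, 8. Place at column 2.
Row 5: attacked by (1,6)→{2,6}; (2,1)→{1,4}; (3,5)→{3,5,7}; (4,2)→{1,2,3}; (7,7)→{5,7}. Safe: 8. Place at column 8.
Row 6: attacked by (1,6)→{1,6}; (2,1)→{1,5}; (3,5)→{2,5,8}; (4,2)→{2,4}; (5,8)→{7,8}; (7,7)→{6,7,8}. Safe: 3. Place at column 3.
Row 8: attacked by (1,6)→{6}; (2,1)→{1,7}; (3,5)→{5}; (4,2)→{2,6}; (5,8)→{5,8}; (6,3)→{1,3,5}; (7,7)→{6,7,8}. Safe: 4. Place at column 4.
Columns [6, 1, 5, 2, 8, 3, 7, 4], r−c [-5, 1, -2, 2, -3, 3, 0, 4], r+c [7, 3, 8, 6, 13, 9, 14, 12] are all distinct, so no two queens attack.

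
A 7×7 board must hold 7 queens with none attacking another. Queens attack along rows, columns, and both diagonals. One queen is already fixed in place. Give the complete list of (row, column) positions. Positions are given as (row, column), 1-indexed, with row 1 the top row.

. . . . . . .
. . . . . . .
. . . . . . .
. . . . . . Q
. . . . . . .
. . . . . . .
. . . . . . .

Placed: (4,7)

Row 1: attacked by (4,7)→{4,7}. Safe: 1, 2, 3, 5, 6. Place at column 2.
Row 2: attacked by (1,2)→{1,2,3}; (4,7)→{5,7}. Safe: 4, 6. Place at column 6.
Row 3: attacked by (1,2)→{2,4}; (2,6)→{5,6,7}; (4,7)→{6,7}. Safe: 1, 3. Place at column 3.
Row 5: attacked by (1,2)→{2,6}; (2,6)→{3,6}; (3,3)→{1,3,5}; (4,7)→{6,7}. Safe: 4. Place at column 4.
Row 6: attacked by (1,2)→{2,7}; (2,6)→{2,6}; (3,3)→{3,6}; (4,7)→{5,7}; (5,4)→{3,4,5}. Safe: 1. Place at column 1.
Row 7: attacked by (1,2)→{2}; (2,6)→{1,6}; (3,3)→{3,7}; (4,7)→{4,7}; (5,4)→{2,4,6}; (6,1)→{1,2}. Safe: 5. Place at column 5.
Columns [2, 6, 3, 7, 4, 1, 5], r−c [-1, -4, 0, -3, 1, 5, 2], r+c [3, 8, 6, 11, 9, 7, 12] are all distinct, so no two queens attack.

(1,2) (2,6) (3,3) (4,7) (5,4) (6,1) (7,5)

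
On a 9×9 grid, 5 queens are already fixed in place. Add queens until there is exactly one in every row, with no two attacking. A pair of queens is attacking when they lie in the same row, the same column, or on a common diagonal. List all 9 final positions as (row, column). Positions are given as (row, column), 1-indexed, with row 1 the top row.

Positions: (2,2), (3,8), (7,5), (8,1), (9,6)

(1,4) (2,2) (3,8) (4,3) (5,9) (6,7) (7,5) (8,1) (9,6)

Row 1: attacked by (2,2)→{1,2,3}; (3,8)→{6,8}; (7,5)→{5}; (8,1)→{1,8}; (9,6)→{6}. Safe: 4, 7, 9. Place at column 4.
Row 4: attacked by (1,4)→{1,4,7}; (2,2)→{2,4}; (3,8)→{7,8,9}; (7,5)→{2,5,8}; (8,1)→{1,5}; (9,6)→{1,6}. Safe: 3. Place at column 3.
Row 5: attacked by (1,4)→{4,8}; (2,2)→{2,5}; (3,8)→{6,8}; (4,3)→{2,3,4}; (7,5)→{3,5,7}; (8,1)→{1,4}; (9,6)→{2,6}. Safe: 9. Place at column 9.
Row 6: attacked by (1,4)→{4,9}; (2,2)→{2,6}; (3,8)→{5,8}; (4,3)→{1,3,5}; (5,9)→{8,9}; (7,5)→{4,5,6}; (8,1)→{1,3}; (9,6)→{3,6,9}. Safe: 7. Place at column 7.
Columns [4, 2, 8, 3, 9, 7, 5, 1, 6], r−c [-3, 0, -5, 1, -4, -1, 2, 7, 3], r+c [5, 4, 11, 7, 14, 13, 12, 9, 15] are all distinct, so no two queens attack.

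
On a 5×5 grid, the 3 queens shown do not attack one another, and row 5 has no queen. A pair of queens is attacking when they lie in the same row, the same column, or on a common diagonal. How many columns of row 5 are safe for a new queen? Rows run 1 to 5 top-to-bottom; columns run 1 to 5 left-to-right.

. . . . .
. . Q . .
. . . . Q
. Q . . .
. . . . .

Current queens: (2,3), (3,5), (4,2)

(2,3) attacks row 5 at column 3.
(3,5) attacks row 5 at column 5 and diagonals 3.
(4,2) attacks row 5 at column 2 and diagonals 1, 3.
Attacked columns: {1, 2, 3, 5}. Safe: {4}.

1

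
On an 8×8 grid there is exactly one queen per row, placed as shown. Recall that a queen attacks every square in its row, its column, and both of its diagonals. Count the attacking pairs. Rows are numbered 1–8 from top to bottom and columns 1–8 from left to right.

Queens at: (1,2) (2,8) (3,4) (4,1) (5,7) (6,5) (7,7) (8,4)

4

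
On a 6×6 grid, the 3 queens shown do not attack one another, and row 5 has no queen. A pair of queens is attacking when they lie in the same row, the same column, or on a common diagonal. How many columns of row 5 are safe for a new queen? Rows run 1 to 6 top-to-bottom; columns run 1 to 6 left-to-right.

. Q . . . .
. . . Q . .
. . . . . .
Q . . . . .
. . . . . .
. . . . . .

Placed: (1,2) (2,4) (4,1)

(1,2) attacks row 5 at column 2 and diagonals 6.
(2,4) attacks row 5 at column 4 and diagonals 1.
(4,1) attacks row 5 at column 1 and diagonals 2.
Attacked columns: {1, 2, 4, 6}. Safe: {3, 5}.

2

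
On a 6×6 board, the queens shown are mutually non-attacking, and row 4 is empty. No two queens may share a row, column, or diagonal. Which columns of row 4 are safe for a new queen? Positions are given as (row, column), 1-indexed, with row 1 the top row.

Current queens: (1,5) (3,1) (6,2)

(1,5) attacks row 4 at column 5 and diagonals 2.
(3,1) attacks row 4 at column 1 and diagonals 2.
(6,2) attacks row 4 at column 2 and diagonals 4.
Attacked columns: {1, 2, 4, 5}. Safe: {3, 6}.

columns 3, 6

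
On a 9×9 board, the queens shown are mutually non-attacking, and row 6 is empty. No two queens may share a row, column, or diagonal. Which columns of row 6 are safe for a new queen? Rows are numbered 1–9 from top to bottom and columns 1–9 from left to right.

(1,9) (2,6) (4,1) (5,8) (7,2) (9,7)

columns 5

(1,9) attacks row 6 at column 9 and diagonals 4.
(2,6) attacks row 6 at column 6 and diagonals 2.
(4,1) attacks row 6 at column 1 and diagonals 3.
(5,8) attacks row 6 at column 8 and diagonals 7, 9.
(7,2) attacks row 6 at column 2 and diagonals 1, 3.
(9,7) attacks row 6 at column 7 and diagonals 4.
Attacked columns: {1, 2, 3, 4, 6, 7, 8, 9}. Safe: {5}.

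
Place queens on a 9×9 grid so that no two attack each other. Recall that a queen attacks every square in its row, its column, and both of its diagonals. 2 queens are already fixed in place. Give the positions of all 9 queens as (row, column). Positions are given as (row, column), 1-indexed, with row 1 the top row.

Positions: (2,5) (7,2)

Row 1: attacked by (2,5)→{4,5,6}; (7,2)→{2,8}. Safe: 1, 3, 7, 9. Place at column 7.
Row 3: attacked by (1,7)→{5,7,9}; (2,5)→{4,5,6}; (7,2)→{2,6}. Safe: 1, 3, 8. Place at column 3.
Row 4: attacked by (1,7)→{4,7}; (2,5)→{3,5,7}; (3,3)→{2,3,4}; (7,2)→{2,5}. Safe: 1, 6, 8, 9. Place at column 9.
Row 5: attacked by (1,7)→{3,7}; (2,5)→{2,5,8}; (3,3)→{1,3,5}; (4,9)→{8,9}; (7,2)→{2,4}. Safe: 6. Place at column 6.
Row 6: attacked by (1,7)→{2,7}; (2,5)→{1,5,9}; (3,3)→{3,6}; (4,9)→{7,9}; (5,6)→{5,6,7}; (7,2)→{1,2,3}. Safe: 4, 8. Place at column 8.
Row 8: attacked by (1,7)→{7}; (2,5)→{5}; (3,3)→{3,8}; (4,9)→{5,9}; (5,6)→{3,6,9}; (6,8)→{6,8}; (7,2)→{1,2,3}. Safe: 4. Place at column 4.
Row 9: attacked by (1,7)→{7}; (2,5)→{5}; (3,3)→{3,9}; (4,9)→{4,9}; (5,6)→{2,6}; (6,8)→{5,8}; (7,2)→{2,4}; (8,4)→{3,4,5}. Safe: 1. Place at column 1.
Columns [7, 5, 3, 9, 6, 8, 2, 4, 1], r−c [-6, -3, 0, -5, -1, -2, 5, 4, 8], r+c [8, 7, 6, 13, 11, 14, 9, 12, 10] are all distinct, so no two queens attack.

(1,7) (2,5) (3,3) (4,9) (5,6) (6,8) (7,2) (8,4) (9,1)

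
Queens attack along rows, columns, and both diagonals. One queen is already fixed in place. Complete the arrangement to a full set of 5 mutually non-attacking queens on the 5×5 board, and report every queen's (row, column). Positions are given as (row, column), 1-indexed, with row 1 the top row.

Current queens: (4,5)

(1,1) (2,4) (3,2) (4,5) (5,3)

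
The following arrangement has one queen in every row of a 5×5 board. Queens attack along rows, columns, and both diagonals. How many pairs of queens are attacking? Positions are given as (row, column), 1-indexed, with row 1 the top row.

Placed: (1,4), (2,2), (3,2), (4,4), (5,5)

Same column: (1,4)–(4,4) (column 4); (2,2)–(3,2) (column 2).
Same diagonal: (1,4)–(3,2) (|1−3| = |4−2| = 2); (2,2)–(4,4) (|2−4| = |2−4| = 2); (2,2)–(5,5) (|2−5| = |2−5| = 3); (4,4)–(5,5) (|4−5| = |4−5| = 1).
Total attacking pairs: 6.

6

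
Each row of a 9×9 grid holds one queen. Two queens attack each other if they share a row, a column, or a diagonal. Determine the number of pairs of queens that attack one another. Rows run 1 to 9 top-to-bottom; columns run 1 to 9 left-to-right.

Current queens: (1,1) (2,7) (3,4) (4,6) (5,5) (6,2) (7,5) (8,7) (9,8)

5

Same column: (2,7)–(8,7) (column 7); (5,5)–(7,5) (column 5).
Same diagonal: (1,1)–(5,5) (|1−5| = |1−5| = 4); (4,6)–(5,5) (|4−5| = |6−5| = 1); (8,7)–(9,8) (|8−9| = |7−8| = 1).
Total attacking pairs: 5.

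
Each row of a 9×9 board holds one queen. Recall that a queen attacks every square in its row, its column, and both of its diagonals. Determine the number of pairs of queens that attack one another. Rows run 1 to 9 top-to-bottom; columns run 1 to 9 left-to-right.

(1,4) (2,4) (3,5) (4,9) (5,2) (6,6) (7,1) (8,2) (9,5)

6

Same column: (1,4)–(2,4) (column 4); (3,5)–(9,5) (column 5); (5,2)–(8,2) (column 2).
Same diagonal: (2,4)–(3,5) (|2−3| = |4−5| = 1); (3,5)–(7,1) (|3−7| = |5−1| = 4); (7,1)–(8,2) (|7−8| = |1−2| = 1).
Total attacking pairs: 6.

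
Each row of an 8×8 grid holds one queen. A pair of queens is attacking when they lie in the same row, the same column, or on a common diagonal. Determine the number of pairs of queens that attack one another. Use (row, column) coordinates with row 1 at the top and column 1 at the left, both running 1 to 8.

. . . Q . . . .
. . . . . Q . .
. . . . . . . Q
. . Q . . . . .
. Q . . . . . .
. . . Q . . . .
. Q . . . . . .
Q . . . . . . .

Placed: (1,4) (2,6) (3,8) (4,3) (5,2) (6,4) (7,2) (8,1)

Same column: (1,4)–(6,4) (column 4); (5,2)–(7,2) (column 2).
Same diagonal: (4,3)–(5,2) (|4−5| = |3−2| = 1); (7,2)–(8,1) (|7−8| = |2−1| = 1).
Total attacking pairs: 4.

4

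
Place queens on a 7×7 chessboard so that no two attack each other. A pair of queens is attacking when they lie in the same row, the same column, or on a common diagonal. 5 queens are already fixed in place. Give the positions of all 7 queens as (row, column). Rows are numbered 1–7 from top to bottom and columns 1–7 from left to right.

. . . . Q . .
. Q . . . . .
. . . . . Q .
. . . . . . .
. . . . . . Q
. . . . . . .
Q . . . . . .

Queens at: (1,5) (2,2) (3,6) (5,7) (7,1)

(1,5) (2,2) (3,6) (4,3) (5,7) (6,4) (7,1)

Row 4: attacked by (1,5)→{2,5}; (2,2)→{2,4}; (3,6)→{5,6,7}; (5,7)→{6,7}; (7,1)→{1,4}. Safe: 3. Place at column 3.
Row 6: attacked by (1,5)→{5}; (2,2)→{2,6}; (3,6)→{3,6}; (4,3)→{1,3,5}; (5,7)→{6,7}; (7,1)→{1,2}. Safe: 4. Place at column 4.
Columns [5, 2, 6, 3, 7, 4, 1], r−c [-4, 0, -3, 1, -2, 2, 6], r+c [6, 4, 9, 7, 12, 10, 8] are all distinct, so no two queens attack.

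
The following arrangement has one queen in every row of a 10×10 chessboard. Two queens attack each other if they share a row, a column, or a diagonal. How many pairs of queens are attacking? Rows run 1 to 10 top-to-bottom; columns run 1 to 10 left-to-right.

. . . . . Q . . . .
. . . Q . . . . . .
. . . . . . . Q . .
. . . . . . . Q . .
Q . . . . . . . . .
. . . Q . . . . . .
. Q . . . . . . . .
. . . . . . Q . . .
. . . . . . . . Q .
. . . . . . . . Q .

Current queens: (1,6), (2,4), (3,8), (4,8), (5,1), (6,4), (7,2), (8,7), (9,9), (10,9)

Same column: (2,4)–(6,4) (column 4); (3,8)–(4,8) (column 8); (9,9)–(10,9) (column 9).
Same diagonal: (1,6)–(3,8) (|1−3| = |6−8| = 2); (2,4)–(5,1) (|2−5| = |4−1| = 3); (8,7)–(10,9) (|8−10| = |7−9| = 2).
Total attacking pairs: 6.

6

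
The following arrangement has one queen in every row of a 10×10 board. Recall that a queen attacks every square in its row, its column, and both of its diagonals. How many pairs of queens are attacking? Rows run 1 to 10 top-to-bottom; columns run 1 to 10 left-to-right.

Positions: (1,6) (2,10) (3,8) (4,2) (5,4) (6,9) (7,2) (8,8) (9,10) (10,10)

8

Same column: (2,10)–(9,10) (column 10); (2,10)–(10,10) (column 10); (3,8)–(8,8) (column 8); (4,2)–(7,2) (column 2); (9,10)–(10,10) (column 10).
Same diagonal: (1,6)–(3,8) (|1−3| = |6−8| = 2); (5,4)–(7,2) (|5−7| = |4−2| = 2); (8,8)–(10,10) (|8−10| = |8−10| = 2).
Total attacking pairs: 8.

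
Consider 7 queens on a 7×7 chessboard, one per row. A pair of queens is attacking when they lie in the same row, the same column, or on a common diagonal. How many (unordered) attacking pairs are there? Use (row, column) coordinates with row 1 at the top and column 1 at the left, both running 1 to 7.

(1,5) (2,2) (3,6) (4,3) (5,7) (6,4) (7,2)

Same column: (2,2)–(7,2) (column 2).
Same diagonal: (3,6)–(7,2) (|3−7| = |6−2| = 4).
Total attacking pairs: 2.

2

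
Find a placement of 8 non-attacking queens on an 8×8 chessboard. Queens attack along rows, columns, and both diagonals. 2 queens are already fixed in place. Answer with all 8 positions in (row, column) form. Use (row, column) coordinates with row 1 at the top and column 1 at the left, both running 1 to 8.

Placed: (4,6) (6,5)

(1,8) (2,3) (3,1) (4,6) (5,2) (6,5) (7,7) (8,4)

Row 1: attacked by (4,6)→{3,6}; (6,5)→{5}. Safe: 1, 2, 4, 7, 8. Place at column 8.
Row 2: attacked by (1,8)→{7,8}; (4,6)→{4,6,8}; (6,5)→{1,5}. Safe: 2, 3. Place at column 3.
Row 3: attacked by (1,8)→{6,8}; (2,3)→{2,3,4}; (4,6)→{5,6,7}; (6,5)→{2,5,8}. Safe: 1. Place at column 1.
Row 5: attacked by (1,8)→{4,8}; (2,3)→{3,6}; (3,1)→{1,3}; (4,6)→{5,6,7}; (6,5)→{4,5,6}. Safe: 2. Place at column 2.
Row 7: attacked by (1,8)→{2,8}; (2,3)→{3,8}; (3,1)→{1,5}; (4,6)→{3,6}; (5,2)→{2,4}; (6,5)→{4,5,6}. Safe: 7. Place at column 7.
Row 8: attacked by (1,8)→{1,8}; (2,3)→{3}; (3,1)→{1,6}; (4,6)→{2,6}; (5,2)→{2,5}; (6,5)→{3,5,7}; (7,7)→{6,7,8}. Safe: 4. Place at column 4.
Columns [8, 3, 1, 6, 2, 5, 7, 4], r−c [-7, -1, 2, -2, 3, 1, 0, 4], r+c [9, 5, 4, 10, 7, 11, 14, 12] are all distinct, so no two queens attack.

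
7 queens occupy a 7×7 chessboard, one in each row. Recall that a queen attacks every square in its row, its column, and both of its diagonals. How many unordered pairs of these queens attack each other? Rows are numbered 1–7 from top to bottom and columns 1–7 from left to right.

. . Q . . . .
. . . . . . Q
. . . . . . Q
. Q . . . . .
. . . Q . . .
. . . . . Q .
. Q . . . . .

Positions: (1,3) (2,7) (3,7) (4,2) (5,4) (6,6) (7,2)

5

Same column: (2,7)–(3,7) (column 7); (4,2)–(7,2) (column 2).
Same diagonal: (2,7)–(5,4) (|2−5| = |7−4| = 3); (2,7)–(7,2) (|2−7| = |7−2| = 5); (5,4)–(7,2) (|5−7| = |4−2| = 2).
Total attacking pairs: 5.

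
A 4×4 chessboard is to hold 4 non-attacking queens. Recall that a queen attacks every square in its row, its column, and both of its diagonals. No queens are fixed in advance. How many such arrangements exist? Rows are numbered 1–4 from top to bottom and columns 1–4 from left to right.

Branch on row 1: col 1 → 0; col 2 → 1; col 3 → 1; col 4 → 0.
Sum: 0 + 1 + 1 + 0 = 2.
(This is the classic 4-queens count.)

2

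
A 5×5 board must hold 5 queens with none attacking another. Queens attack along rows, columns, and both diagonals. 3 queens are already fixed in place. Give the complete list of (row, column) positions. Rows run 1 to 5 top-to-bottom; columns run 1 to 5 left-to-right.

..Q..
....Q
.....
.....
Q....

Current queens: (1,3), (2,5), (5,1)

(1,3) (2,5) (3,2) (4,4) (5,1)

Row 3: attacked by (1,3)→{1,3,5}; (2,5)→{4,5}; (5,1)→{1,3}. Safe: 2. Place at column 2.
Row 4: attacked by (1,3)→{3}; (2,5)→{3,5}; (3,2)→{1,2,3}; (5,1)→{1,2}. Safe: 4. Place at column 4.
Columns [3, 5, 2, 4, 1], r−c [-2, -3, 1, 0, 4], r+c [4, 7, 5, 8, 6] are all distinct, so no two queens attack.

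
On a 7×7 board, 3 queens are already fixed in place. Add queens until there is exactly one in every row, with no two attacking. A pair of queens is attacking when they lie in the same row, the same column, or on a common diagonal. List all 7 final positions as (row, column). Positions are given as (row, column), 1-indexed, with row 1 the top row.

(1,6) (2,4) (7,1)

(1,6) (2,4) (3,2) (4,7) (5,5) (6,3) (7,1)

Row 3: attacked by (1,6)→{4,6}; (2,4)→{3,4,5}; (7,1)→{1,5}. Safe: 2, 7. Place at column 2.
Row 4: attacked by (1,6)→{3,6}; (2,4)→{2,4,6}; (3,2)→{1,2,3}; (7,1)→{1,4}. Safe: 5, 7. Place at column 7.
Row 5: attacked by (1,6)→{2,6}; (2,4)→{1,4,7}; (3,2)→{2,4}; (4,7)→{6,7}; (7,1)→{1,3}. Safe: 5. Place at column 5.
Row 6: attacked by (1,6)→{1,6}; (2,4)→{4}; (3,2)→{2,5}; (4,7)→{5,7}; (5,5)→{4,5,6}; (7,1)→{1,2}. Safe: 3. Place at column 3.
Columns [6, 4, 2, 7, 5, 3, 1], r−c [-5, -2, 1, -3, 0, 3, 6], r+c [7, 6, 5, 11, 10, 9, 8] are all distinct, so no two queens attack.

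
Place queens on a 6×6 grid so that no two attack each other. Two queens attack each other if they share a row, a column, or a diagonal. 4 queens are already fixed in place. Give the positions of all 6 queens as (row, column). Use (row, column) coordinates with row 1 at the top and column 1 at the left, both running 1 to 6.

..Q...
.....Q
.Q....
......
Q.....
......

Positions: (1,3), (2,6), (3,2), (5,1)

Row 4: attacked by (1,3)→{3,6}; (2,6)→{4,6}; (3,2)→{1,2,3}; (5,1)→{1,2}. Safe: 5. Place at column 5.
Row 6: attacked by (1,3)→{3}; (2,6)→{2,6}; (3,2)→{2,5}; (4,5)→{3,5}; (5,1)→{1,2}. Safe: 4. Place at column 4.
Columns [3, 6, 2, 5, 1, 4], r−c [-2, -4, 1, -1, 4, 2], r+c [4, 8, 5, 9, 6, 10] are all distinct, so no two queens attack.

(1,3) (2,6) (3,2) (4,5) (5,1) (6,4)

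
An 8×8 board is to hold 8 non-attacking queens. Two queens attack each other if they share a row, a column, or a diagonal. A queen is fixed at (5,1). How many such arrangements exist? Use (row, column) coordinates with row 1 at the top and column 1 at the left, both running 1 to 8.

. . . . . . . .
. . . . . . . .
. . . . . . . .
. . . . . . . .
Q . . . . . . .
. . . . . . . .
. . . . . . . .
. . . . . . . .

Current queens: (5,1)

18

Branch on row 1: col 2 → 3; col 3 → 4; col 4 → 5; col 6 → 4; col 7 → 1; col 8 → 1.
Sum: 3 + 4 + 5 + 4 + 1 + 1 = 18.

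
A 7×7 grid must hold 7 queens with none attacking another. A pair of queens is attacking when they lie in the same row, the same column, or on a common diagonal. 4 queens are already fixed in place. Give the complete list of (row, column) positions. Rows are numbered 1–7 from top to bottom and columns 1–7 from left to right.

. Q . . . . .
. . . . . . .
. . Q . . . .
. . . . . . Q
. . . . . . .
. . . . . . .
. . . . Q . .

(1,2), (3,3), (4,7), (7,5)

(1,2) (2,6) (3,3) (4,7) (5,4) (6,1) (7,5)

Row 2: attacked by (1,2)→{1,2,3}; (3,3)→{2,3,4}; (4,7)→{5,7}; (7,5)→{5}. Safe: 6. Place at column 6.
Row 5: attacked by (1,2)→{2,6}; (2,6)→{3,6}; (3,3)→{1,3,5}; (4,7)→{6,7}; (7,5)→{3,5,7}. Safe: 4. Place at column 4.
Row 6: attacked by (1,2)→{2,7}; (2,6)→{2,6}; (3,3)→{3,6}; (4,7)→{5,7}; (5,4)→{3,4,5}; (7,5)→{4,5,6}. Safe: 1. Place at column 1.
Columns [2, 6, 3, 7, 4, 1, 5], r−c [-1, -4, 0, -3, 1, 5, 2], r+c [3, 8, 6, 11, 9, 7, 12] are all distinct, so no two queens attack.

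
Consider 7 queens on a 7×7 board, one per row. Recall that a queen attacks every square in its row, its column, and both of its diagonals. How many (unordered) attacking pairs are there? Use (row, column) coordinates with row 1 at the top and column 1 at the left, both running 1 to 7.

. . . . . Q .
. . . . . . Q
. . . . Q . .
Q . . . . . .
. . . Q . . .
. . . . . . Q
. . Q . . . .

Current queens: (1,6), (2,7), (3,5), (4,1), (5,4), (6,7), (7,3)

Same column: (2,7)–(6,7) (column 7).
Same diagonal: (1,6)–(2,7) (|1−2| = |6−7| = 1); (2,7)–(5,4) (|2−5| = |7−4| = 3).
Total attacking pairs: 3.

3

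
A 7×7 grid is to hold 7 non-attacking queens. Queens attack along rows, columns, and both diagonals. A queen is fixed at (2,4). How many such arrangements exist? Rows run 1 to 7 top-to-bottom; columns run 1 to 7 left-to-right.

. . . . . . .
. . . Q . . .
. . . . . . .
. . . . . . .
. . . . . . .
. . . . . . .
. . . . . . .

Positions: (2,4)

Branch on row 1: col 1 → 1; col 2 → 2; col 6 → 2; col 7 → 1.
Sum: 1 + 2 + 2 + 1 = 6.

6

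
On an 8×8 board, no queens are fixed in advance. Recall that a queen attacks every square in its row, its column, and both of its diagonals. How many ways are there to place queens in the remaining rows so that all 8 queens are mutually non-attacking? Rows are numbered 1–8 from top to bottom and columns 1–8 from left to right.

Branch on row 1: col 1 → 4; col 2 → 8; col 3 → 16; col 4 → 18; col 5 → 18; col 6 → 16; col 7 → 8; col 8 → 4.
Sum: 4 + 8 + 16 + 18 + 18 + 16 + 8 + 4 = 92.
(This is the classic 8-queens count.)

92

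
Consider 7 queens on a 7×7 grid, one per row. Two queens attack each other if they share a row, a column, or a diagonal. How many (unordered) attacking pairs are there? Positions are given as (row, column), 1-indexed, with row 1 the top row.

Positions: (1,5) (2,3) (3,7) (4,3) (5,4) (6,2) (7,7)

Same column: (2,3)–(4,3) (column 3); (3,7)–(7,7) (column 7).
Same diagonal: (1,5)–(3,7) (|1−3| = |5−7| = 2); (4,3)–(5,4) (|4−5| = |3−4| = 1).
Total attacking pairs: 4.

4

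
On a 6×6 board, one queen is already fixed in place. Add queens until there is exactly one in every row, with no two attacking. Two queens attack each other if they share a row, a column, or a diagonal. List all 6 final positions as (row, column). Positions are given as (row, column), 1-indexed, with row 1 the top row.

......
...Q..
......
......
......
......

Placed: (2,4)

(1,2) (2,4) (3,6) (4,1) (5,3) (6,5)

Row 1: attacked by (2,4)→{3,4,5}. Safe: 1, 2, 6. Place at column 2.
Row 3: attacked by (1,2)→{2,4}; (2,4)→{3,4,5}. Safe: 1, 6. Place at column 6.
Row 4: attacked by (1,2)→{2,5}; (2,4)→{2,4,6}; (3,6)→{5,6}. Safe: 1, 3. Place at column 1.
Row 5: attacked by (1,2)→{2,6}; (2,4)→{1,4}; (3,6)→{4,6}; (4,1)→{1,2}. Safe: 3, 5. Place at column 3.
Row 6: attacked by (1,2)→{2}; (2,4)→{4}; (3,6)→{3,6}; (4,1)→{1,3}; (5,3)→{2,3,4}. Safe: 5. Place at column 5.
Columns [2, 4, 6, 1, 3, 5], r−c [-1, -2, -3, 3, 2, 1], r+c [3, 6, 9, 5, 8, 11] are all distinct, so no two queens attack.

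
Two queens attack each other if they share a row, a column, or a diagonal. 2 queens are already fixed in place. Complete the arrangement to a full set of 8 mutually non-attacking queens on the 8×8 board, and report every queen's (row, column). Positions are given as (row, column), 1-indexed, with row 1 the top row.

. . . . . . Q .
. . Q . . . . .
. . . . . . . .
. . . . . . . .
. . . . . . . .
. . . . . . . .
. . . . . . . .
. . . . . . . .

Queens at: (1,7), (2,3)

(1,7) (2,3) (3,1) (4,6) (5,8) (6,5) (7,2) (8,4)

Row 3: attacked by (1,7)→{5,7}; (2,3)→{2,3,4}. Safe: 1, 6, 8. Place at column 1.
Row 4: attacked by (1,7)→{4,7}; (2,3)→{1,3,5}; (3,1)→{1,2}. Safe: 6, 8. Place at column 6.
Row 5: attacked by (1,7)→{3,7}; (2,3)→{3,6}; (3,1)→{1,3}; (4,6)→{5,6,7}. Safe: 2, 4, 8. Place at column 8.
Row 6: attacked by (1,7)→{2,7}; (2,3)→{3,7}; (3,1)→{1,4}; (4,6)→{4,6,8}; (5,8)→{7,8}. Safe: 5. Place at column 5.
Row 7: attacked by (1,7)→{1,7}; (2,3)→{3,8}; (3,1)→{1,5}; (4,6)→{3,6}; (5,8)→{6,8}; (6,5)→{4,5,6}. Safe: 2. Place at column 2.
Row 8: attacked by (1,7)→{7}; (2,3)→{3}; (3,1)→{1,6}; (4,6)→{2,6}; (5,8)→{5,8}; (6,5)→{3,5,7}; (7,2)→{1,2,3}. Safe: 4. Place at column 4.
Columns [7, 3, 1, 6, 8, 5, 2, 4], r−c [-6, -1, 2, -2, -3, 1, 5, 4], r+c [8, 5, 4, 10, 13, 11, 9, 12] are all distinct, so no two queens attack.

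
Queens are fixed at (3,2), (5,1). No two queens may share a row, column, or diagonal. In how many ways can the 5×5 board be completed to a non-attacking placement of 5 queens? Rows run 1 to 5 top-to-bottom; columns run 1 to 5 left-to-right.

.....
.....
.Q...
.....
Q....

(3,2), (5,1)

Branch on row 1: col 3 → 1.
Sum: 1 = 1.

1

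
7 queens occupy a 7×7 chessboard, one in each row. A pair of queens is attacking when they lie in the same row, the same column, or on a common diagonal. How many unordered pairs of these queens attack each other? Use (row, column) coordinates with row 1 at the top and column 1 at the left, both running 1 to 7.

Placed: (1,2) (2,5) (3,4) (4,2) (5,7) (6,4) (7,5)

Same column: (1,2)–(4,2) (column 2); (2,5)–(7,5) (column 5); (3,4)–(6,4) (column 4).
Same diagonal: (1,2)–(3,4) (|1−3| = |2−4| = 2); (2,5)–(3,4) (|2−3| = |5−4| = 1); (4,2)–(6,4) (|4−6| = |2−4| = 2); (4,2)–(7,5) (|4−7| = |2−5| = 3); (5,7)–(7,5) (|5−7| = |7−5| = 2); (6,4)–(7,5) (|6−7| = |4−5| = 1).
Total attacking pairs: 9.

9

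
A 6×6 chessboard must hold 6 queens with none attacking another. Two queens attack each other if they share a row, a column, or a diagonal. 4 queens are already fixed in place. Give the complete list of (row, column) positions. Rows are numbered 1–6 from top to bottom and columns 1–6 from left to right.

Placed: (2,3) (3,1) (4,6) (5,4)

(1,5) (2,3) (3,1) (4,6) (5,4) (6,2)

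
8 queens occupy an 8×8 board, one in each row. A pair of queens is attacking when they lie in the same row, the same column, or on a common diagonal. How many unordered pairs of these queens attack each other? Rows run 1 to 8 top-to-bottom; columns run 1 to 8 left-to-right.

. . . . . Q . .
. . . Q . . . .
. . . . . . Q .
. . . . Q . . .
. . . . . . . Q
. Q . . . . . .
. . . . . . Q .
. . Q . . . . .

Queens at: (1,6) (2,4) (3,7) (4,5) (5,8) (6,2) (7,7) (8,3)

Same column: (3,7)–(7,7) (column 7).
Total attacking pairs: 1.

1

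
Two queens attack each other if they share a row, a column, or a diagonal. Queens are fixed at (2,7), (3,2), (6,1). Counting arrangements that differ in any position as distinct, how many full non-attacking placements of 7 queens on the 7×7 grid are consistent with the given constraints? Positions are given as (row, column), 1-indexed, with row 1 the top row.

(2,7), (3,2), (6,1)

3

Branch on row 1: col 3 → 1; col 5 → 2.
Sum: 1 + 2 = 3.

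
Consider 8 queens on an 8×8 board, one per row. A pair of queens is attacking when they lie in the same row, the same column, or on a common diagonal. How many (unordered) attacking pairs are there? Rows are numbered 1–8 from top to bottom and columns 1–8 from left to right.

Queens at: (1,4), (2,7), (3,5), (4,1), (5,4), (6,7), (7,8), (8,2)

Same column: (1,4)–(5,4) (column 4); (2,7)–(6,7) (column 7).
Same diagonal: (1,4)–(4,1) (|1−4| = |4−1| = 3); (2,7)–(5,4) (|2−5| = |7−4| = 3); (6,7)–(7,8) (|6−7| = |7−8| = 1).
Total attacking pairs: 5.

5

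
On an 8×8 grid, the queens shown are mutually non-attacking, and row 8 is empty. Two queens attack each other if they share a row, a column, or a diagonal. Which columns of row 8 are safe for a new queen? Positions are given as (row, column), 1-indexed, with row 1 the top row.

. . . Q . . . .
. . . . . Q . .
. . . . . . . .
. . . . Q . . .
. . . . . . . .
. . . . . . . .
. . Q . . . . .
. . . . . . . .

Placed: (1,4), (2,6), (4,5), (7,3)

columns 7, 8

(1,4) attacks row 8 at column 4.
(2,6) attacks row 8 at column 6.
(4,5) attacks row 8 at column 5 and diagonals 1.
(7,3) attacks row 8 at column 3 and diagonals 2, 4.
Attacked columns: {1, 2, 3, 4, 5, 6}. Safe: {7, 8}.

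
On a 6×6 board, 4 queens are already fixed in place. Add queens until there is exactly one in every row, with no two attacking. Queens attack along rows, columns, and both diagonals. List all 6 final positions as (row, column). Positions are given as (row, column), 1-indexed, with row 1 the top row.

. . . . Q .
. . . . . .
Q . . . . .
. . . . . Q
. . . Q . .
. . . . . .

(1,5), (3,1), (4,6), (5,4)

Row 2: attacked by (1,5)→{4,5,6}; (3,1)→{1,2}; (4,6)→{4,6}; (5,4)→{1,4}. Safe: 3. Place at column 3.
Row 6: attacked by (1,5)→{5}; (2,3)→{3}; (3,1)→{1,4}; (4,6)→{4,6}; (5,4)→{3,4,5}. Safe: 2. Place at column 2.
Columns [5, 3, 1, 6, 4, 2], r−c [-4, -1, 2, -2, 1, 4], r+c [6, 5, 4, 10, 9, 8] are all distinct, so no two queens attack.

(1,5) (2,3) (3,1) (4,6) (5,4) (6,2)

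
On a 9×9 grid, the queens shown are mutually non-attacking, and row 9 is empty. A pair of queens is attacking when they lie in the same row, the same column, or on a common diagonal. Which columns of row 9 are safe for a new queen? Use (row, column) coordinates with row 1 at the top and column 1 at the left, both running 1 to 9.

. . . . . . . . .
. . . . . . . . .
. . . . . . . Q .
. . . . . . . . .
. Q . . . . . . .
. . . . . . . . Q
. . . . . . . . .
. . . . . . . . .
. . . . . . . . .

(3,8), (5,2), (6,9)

(3,8) attacks row 9 at column 8 and diagonals 2.
(5,2) attacks row 9 at column 2 and diagonals 6.
(6,9) attacks row 9 at column 9 and diagonals 6.
Attacked columns: {2, 6, 8, 9}. Safe: {1, 3, 4, 5, 7}.

columns 1, 3, 4, 5, 7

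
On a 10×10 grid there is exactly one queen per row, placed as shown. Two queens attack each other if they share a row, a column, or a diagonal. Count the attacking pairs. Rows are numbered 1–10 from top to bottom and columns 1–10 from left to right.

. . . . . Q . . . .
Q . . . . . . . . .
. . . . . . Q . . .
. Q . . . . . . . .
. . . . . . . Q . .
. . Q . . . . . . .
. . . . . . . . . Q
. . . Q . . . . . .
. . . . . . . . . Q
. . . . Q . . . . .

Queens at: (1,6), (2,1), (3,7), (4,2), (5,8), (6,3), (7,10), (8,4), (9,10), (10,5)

Same column: (7,10)–(9,10) (column 10).
Same diagonal: (5,8)–(7,10) (|5−7| = |8−10| = 2).
Total attacking pairs: 2.

2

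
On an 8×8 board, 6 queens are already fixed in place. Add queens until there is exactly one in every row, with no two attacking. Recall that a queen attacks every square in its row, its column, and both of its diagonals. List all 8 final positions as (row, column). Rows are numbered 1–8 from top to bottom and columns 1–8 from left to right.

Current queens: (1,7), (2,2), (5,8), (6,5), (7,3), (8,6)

(1,7) (2,2) (3,4) (4,1) (5,8) (6,5) (7,3) (8,6)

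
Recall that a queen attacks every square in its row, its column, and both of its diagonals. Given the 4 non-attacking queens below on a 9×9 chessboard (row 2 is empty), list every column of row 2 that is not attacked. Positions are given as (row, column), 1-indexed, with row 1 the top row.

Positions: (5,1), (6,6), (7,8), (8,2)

(5,1) attacks row 2 at column 1 and diagonals 4.
(6,6) attacks row 2 at column 6 and diagonals 2.
(7,8) attacks row 2 at column 8 and diagonals 3.
(8,2) attacks row 2 at column 2 and diagonals 8.
Attacked columns: {1, 2, 3, 4, 6, 8}. Safe: {5, 7, 9}.

columns 5, 7, 9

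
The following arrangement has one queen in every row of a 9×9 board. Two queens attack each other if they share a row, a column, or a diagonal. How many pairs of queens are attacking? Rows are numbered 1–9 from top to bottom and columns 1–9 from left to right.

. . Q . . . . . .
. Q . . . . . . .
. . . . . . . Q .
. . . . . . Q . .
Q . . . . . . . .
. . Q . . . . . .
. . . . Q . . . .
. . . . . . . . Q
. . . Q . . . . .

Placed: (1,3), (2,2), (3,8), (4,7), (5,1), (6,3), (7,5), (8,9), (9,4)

Same column: (1,3)–(6,3) (column 3).
Same diagonal: (1,3)–(2,2) (|1−2| = |3−2| = 1); (3,8)–(4,7) (|3−4| = |8−7| = 1).
Total attacking pairs: 3.

3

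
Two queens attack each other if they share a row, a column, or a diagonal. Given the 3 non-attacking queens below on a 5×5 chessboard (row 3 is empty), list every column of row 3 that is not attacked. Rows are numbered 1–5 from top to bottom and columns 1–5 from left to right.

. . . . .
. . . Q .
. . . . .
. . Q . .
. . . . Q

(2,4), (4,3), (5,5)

(2,4) attacks row 3 at column 4 and diagonals 3, 5.
(4,3) attacks row 3 at column 3 and diagonals 2, 4.
(5,5) attacks row 3 at column 5 and diagonals 3.
Attacked columns: {2, 3, 4, 5}. Safe: {1}.

columns 1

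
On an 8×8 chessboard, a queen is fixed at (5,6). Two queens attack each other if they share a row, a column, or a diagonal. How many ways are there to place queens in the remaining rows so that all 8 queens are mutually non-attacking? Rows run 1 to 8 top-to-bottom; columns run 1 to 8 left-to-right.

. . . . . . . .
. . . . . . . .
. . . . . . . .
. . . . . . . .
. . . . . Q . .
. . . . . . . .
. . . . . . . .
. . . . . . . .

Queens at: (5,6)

12

Branch on row 1: col 1 → 0; col 3 → 2; col 4 → 6; col 5 → 0; col 7 → 3; col 8 → 1.
Sum: 0 + 2 + 6 + 0 + 3 + 1 = 12.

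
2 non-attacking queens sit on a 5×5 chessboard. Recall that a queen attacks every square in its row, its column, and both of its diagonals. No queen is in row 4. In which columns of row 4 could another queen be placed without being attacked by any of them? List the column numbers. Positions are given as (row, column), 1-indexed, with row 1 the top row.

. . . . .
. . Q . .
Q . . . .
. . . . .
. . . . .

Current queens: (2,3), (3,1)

columns 4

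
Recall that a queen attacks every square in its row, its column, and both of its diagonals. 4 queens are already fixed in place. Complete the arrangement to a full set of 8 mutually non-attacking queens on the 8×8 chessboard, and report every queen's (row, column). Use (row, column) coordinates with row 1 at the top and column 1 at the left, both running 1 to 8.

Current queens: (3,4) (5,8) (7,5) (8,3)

Row 1: attacked by (3,4)→{2,4,6}; (5,8)→{4,8}; (7,5)→{5}; (8,3)→{3}. Safe: 1, 7. Place at column 1.
Row 2: attacked by (1,1)→{1,2}; (3,4)→{3,4,5}; (5,8)→{5,8}; (7,5)→{5}; (8,3)→{3}. Safe: 6, 7. Place at column 7.
Row 4: attacked by (1,1)→{1,4}; (2,7)→{5,7}; (3,4)→{3,4,5}; (5,8)→{7,8}; (7,5)→{2,5,8}; (8,3)→{3,7}. Safe: 6. Place at column 6.
Row 6: attacked by (1,1)→{1,6}; (2,7)→{3,7}; (3,4)→{1,4,7}; (4,6)→{4,6,8}; (5,8)→{7,8}; (7,5)→{4,5,6}; (8,3)→{1,3,5}. Safe: 2. Place at column 2.
Columns [1, 7, 4, 6, 8, 2, 5, 3], r−c [0, -5, -1, -2, -3, 4, 2, 5], r+c [2, 9, 7, 10, 13, 8, 12, 11] are all distinct, so no two queens attack.

(1,1) (2,7) (3,4) (4,6) (5,8) (6,2) (7,5) (8,3)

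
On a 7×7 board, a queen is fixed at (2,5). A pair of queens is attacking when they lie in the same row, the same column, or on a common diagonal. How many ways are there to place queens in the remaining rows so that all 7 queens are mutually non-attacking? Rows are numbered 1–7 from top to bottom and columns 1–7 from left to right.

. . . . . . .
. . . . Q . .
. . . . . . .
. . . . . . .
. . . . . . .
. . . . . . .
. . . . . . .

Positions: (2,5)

6

Branch on row 1: col 1 → 1; col 2 → 3; col 3 → 1; col 7 → 1.
Sum: 1 + 3 + 1 + 1 = 6.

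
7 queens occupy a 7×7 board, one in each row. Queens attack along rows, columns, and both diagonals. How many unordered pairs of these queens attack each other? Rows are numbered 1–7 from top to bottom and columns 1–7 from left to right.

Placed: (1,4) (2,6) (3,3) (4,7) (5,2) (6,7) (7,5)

Same column: (4,7)–(6,7) (column 7).
Same diagonal: (1,4)–(4,7) (|1−4| = |4−7| = 3).
Total attacking pairs: 2.

2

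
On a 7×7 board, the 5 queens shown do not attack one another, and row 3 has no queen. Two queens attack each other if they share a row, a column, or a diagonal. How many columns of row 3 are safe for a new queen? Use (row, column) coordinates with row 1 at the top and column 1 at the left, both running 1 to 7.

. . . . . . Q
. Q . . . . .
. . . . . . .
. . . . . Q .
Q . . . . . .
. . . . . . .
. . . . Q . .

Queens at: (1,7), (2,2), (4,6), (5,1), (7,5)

(1,7) attacks row 3 at column 7 and diagonals 5.
(2,2) attacks row 3 at column 2 and diagonals 1, 3.
(4,6) attacks row 3 at column 6 and diagonals 5, 7.
(5,1) attacks row 3 at column 1 and diagonals 3.
(7,5) attacks row 3 at column 5 and diagonals 1.
Attacked columns: {1, 2, 3, 5, 6, 7}. Safe: {4}.

1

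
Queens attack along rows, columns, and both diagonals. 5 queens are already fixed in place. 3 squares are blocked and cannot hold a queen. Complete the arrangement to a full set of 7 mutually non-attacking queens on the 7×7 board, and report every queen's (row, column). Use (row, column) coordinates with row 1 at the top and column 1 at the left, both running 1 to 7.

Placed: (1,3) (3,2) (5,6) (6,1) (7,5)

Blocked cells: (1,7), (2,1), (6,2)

(1,3) (2,7) (3,2) (4,4) (5,6) (6,1) (7,5)

Row 2: attacked by (1,3)→{2,3,4}; (3,2)→{1,2,3}; (5,6)→{3,6}; (6,1)→{1,5}; (7,5)→{5}. Blocked: 1. Safe: 7. Place at column 7.
Row 4: attacked by (1,3)→{3,6}; (2,7)→{5,7}; (3,2)→{1,2,3}; (5,6)→{5,6,7}; (6,1)→{1,3}; (7,5)→{2,5}. Safe: 4. Place at column 4.
Columns [3, 7, 2, 4, 6, 1, 5], r−c [-2, -5, 1, 0, -1, 5, 2], r+c [4, 9, 5, 8, 11, 7, 12] are all distinct, so no two queens attack.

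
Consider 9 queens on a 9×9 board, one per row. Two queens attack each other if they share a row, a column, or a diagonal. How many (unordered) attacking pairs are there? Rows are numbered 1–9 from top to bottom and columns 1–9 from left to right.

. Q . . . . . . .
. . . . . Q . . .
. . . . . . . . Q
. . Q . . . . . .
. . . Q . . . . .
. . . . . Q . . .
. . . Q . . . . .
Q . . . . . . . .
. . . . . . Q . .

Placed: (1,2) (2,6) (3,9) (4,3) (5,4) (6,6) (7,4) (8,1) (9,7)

5

Same column: (2,6)–(6,6) (column 6); (5,4)–(7,4) (column 4).
Same diagonal: (3,9)–(6,6) (|3−6| = |9−6| = 3); (4,3)–(5,4) (|4−5| = |3−4| = 1); (5,4)–(8,1) (|5−8| = |4−1| = 3).
Total attacking pairs: 5.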